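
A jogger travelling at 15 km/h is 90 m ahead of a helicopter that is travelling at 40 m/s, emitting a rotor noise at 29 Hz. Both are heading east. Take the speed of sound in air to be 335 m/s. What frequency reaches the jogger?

15 km/h = 4.167 m/s.
The jogger is ahead, so the helicopter is moving toward it while the jogger is moving away from the helicopter.
With source approaching and observer receding, f' = f · (v − v_o)/(v − v_s).
f' = 29 × (335 − 4.167)/(335 − 40) = 29 × 330.83/295 ≈ 32.5 Hz.

32.5 Hz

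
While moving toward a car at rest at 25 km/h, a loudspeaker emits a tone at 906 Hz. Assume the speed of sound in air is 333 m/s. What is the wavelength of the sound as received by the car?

36.0 cm

25 km/h = 6.944 m/s.
Only the source moves, toward the listener, so f' = f · v/(v − v_s).
f' = 906 × 333/(333 − 6.944) ≈ 925 Hz.
λ' = v/f' = 333/925.296 ≈ 36.0 cm.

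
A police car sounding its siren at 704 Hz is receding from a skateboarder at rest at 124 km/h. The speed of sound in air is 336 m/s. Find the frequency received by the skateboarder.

639 Hz

124 km/h = 34.44 m/s.
With the source moving away from a stationary observer, f' = f · v/(v + v_s).
f' = 704 × 336/(336 + 34.44) = 704 × 336/370.4 ≈ 639 Hz.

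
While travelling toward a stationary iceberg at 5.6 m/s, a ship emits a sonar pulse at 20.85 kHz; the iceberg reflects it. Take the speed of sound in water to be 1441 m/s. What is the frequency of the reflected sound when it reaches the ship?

21.0 kHz

The iceberg receives the sound from a moving source: f₁ = f₀ · v/(v − v_e) = 20.85 × 1441/1435.4 ≈ 20.9 kHz.
On the return leg the ship is a moving observer: f₂ = f₁ · (v + v_e)/v = 20.9 × 1446.6/1441 ≈ 21.0 kHz.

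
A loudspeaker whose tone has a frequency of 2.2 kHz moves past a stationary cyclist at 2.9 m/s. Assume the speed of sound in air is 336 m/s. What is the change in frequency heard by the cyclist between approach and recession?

0.0380 kHz

Approaching: f₁ = f · v/(v − v_s) = 2.2 × 336/333.1 ≈ 2.2192 kHz.
Receding: f₂ = f · v/(v + v_s) = 2.2 × 336/338.9 ≈ 2.1812 kHz.
Drop: f₁ − f₂ = 2f·v·v_s/(v² − v_s²) = 2 × 2.2 × 336 × 2.9/(336² − 2.9²) ≈ 0.0380 kHz.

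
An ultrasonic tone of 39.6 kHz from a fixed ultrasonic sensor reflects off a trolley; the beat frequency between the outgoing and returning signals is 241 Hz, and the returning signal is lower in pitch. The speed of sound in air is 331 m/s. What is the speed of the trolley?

1.01 m/s

Double Doppler shift off a moving reflector: f₂ = f₀ · (v + u)/(v − u) (u > 0 toward emitter).
Returning signal is lower, so f₂ = f₀ − Δf = 39600 − 241 = 39359 Hz.
Rearranging, u = v · (f₂ − f₀)/(f₂ + f₀) = 331 × -241/78959 ≈ -1.01 m/s.
So the trolley is moving at 1.01 m/s away from the emitter.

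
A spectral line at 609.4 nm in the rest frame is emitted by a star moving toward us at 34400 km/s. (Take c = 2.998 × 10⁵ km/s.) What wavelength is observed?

β = v/c = 34400/299800 = 0.1147.
Relativistic Doppler for wavelength: λ' = λ₀ · √((1 − β)/(1 + β)).
λ' = 609.4 × √(0.8853/1.1147) = 609.4 × 0.89114 ≈ 543.1 nm.

543.1 nm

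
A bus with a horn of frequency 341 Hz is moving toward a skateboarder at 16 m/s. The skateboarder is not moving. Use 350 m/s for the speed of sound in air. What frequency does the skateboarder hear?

357 Hz

Moving source, stationary observer: f' = f · v/(v − v_s) since the source is approaching.
f' = 341 × 350/(350 − 16) = 341 × 350/334 ≈ 357 Hz.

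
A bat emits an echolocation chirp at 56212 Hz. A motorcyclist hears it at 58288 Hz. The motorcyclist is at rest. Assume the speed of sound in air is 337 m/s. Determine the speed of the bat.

12.0 m/s

f' > f, so the bat is approaching.
f' = f · v/(v − v_s) ⇒ v_s = v · |1 − f/f'|.
v_s = 337 × |1 − 56212/58288| = 337 × 0.03562 ≈ 12.0 m/s.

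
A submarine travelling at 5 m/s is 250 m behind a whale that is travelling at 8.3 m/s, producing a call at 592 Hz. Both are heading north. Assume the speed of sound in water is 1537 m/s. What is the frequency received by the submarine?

The submarine is behind, so the whale is moving away from it while the submarine is moving toward the whale.
General Doppler shift: f' = f · (v + v_o)/(v + v_s).
f' = 592 × (1537 + 5)/(1537 + 8.3) = 592 × 1542/1545.3 ≈ 591 Hz.

591 Hz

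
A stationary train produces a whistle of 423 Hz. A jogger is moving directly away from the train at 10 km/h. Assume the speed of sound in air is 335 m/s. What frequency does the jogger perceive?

10 km/h = 2.778 m/s.
Only the observer moves, away from the source, so f' = f · (v − v_o)/v.
f' = 423 × (335 − 2.778)/335 = 423 × 332.22/335 ≈ 419 Hz.

419 Hz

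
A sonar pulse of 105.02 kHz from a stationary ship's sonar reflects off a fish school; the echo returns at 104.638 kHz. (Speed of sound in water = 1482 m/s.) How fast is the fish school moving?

2.70 m/s

Double Doppler shift off a moving reflector: f₂ = f₀ · (v + u)/(v − u) (u > 0 toward emitter).
Rearranging, u = v · (f₂ − f₀)/(f₂ + f₀) = 1482 × -0.382/209.658 ≈ -2.70 m/s.
So the fish school is moving at 2.70 m/s away from the emitter.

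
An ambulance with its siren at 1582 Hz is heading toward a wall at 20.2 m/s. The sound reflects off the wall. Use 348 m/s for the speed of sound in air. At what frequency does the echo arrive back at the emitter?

The wall receives the sound from a moving source: f₁ = f₀ · v/(v − v_e) = 1582 × 348/327.8 ≈ 1679 Hz.
On the return leg the ambulance is a moving observer: f₂ = f₁ · (v + v_e)/v = 1679 × 368.2/348 ≈ 1777 Hz.
Equivalently f₂ = f₀ · (v + v_e)/(v − v_e).

1777 Hz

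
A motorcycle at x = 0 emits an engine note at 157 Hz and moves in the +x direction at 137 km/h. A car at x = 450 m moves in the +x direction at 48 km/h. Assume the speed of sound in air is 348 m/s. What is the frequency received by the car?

137 km/h = 38.06 m/s; 48 km/h = 13.33 m/s.
The observer lies on the +x side, so the source is heading toward the observer and the observer is heading away from the source.
Both move, so f' = f · (v − v_o)/(v − v_s).
f' = 157 × (348 − 13.33)/(348 − 38.06) = 157 × 334.67/309.94 ≈ 170 Hz.

170 Hz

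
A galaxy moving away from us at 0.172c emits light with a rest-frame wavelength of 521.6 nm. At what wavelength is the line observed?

620.6 nm

Relativistic Doppler for wavelength: λ' = λ₀ · √((1 + β)/(1 − β)).
λ' = 521.6 × √(1.1720/0.8280) = 521.6 × 1.18973 ≈ 620.6 nm.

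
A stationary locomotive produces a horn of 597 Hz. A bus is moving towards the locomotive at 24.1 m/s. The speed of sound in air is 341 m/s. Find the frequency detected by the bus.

639 Hz

Only the observer moves, toward the source, so f' = f · (v + v_o)/v.
f' = 597 × (341 + 24.1)/341 = 597 × 365.1/341 ≈ 639 Hz.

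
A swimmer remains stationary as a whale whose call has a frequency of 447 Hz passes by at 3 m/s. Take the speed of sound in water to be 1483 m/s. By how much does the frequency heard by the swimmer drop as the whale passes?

Approaching: f₁ = f · v/(v − v_s) = 447 × 1483/1480 ≈ 447.91 Hz.
Receding: f₂ = f · v/(v + v_s) = 447 × 1483/1486 ≈ 446.10 Hz.
Drop: f₁ − f₂ = 2f·v·v_s/(v² − v_s²) = 2 × 447 × 1483 × 3/(1483² − 3²) ≈ 1.81 Hz.

1.81 Hz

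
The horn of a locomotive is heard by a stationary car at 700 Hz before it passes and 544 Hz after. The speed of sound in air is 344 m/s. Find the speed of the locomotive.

f₁/f₂ = (v + v_s)/(v − v_s), so v_s = v · (f₁ − f₂)/(f₁ + f₂).
v_s = 344 × (700 − 544)/(700 + 544) = 344 × 156/1244 ≈ 43 m/s.

43 m/s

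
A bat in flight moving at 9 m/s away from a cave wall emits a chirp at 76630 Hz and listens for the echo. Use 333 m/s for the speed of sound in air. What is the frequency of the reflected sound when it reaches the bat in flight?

The cave wall receives the sound from a moving source: f₁ = f₀ · v/(v + v_e) = 76630 × 333/342 ≈ 74613 Hz.
On the return leg the bat in flight is a moving observer: f₂ = f₁ · (v − v_e)/v = 74613 × 324/333 ≈ 72597 Hz.
Equivalently f₂ = f₀ · (v − v_e)/(v + v_e).

72597 Hz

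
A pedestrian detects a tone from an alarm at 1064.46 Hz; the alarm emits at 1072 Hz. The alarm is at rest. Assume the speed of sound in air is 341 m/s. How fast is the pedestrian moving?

2.40 m/s

f' < f, so the pedestrian is receding.
f' = f · (v − v_o)/v ⇒ v_o = v · |f'/f − 1|.
v_o = 341 × |1064.46/1072 − 1| = 341 × 0.007034 ≈ 2.40 m/s.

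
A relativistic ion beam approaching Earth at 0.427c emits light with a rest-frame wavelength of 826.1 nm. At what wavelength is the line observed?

Relativistic Doppler for wavelength: λ' = λ₀ · √((1 − β)/(1 + β)).
λ' = 826.1 × √(0.5730/1.4270) = 826.1 × 0.63367 ≈ 523.5 nm.

523.5 nm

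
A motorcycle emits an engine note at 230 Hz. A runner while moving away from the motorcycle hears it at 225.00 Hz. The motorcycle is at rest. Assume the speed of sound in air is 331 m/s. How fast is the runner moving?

7.2 m/s

f' = f · (v − v_o)/v ⇒ v_o = v · |f'/f − 1|.
v_o = 331 × |225.00/230 − 1| = 331 × 0.02174 ≈ 7.2 m/s.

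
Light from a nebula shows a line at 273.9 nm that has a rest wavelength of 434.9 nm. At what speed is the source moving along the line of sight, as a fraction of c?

0.432c

λ'/λ₀ = 0.6298 < 1 (blueshift), so the source is approaching.
λ'/λ₀ = √((1 − β)/(1 + β)) for an approaching source ⇒ β = (1 − r²)/(1 + r²) with r = λ'/λ₀.
β = (1 − 0.3966)/(1 + 0.3966) ≈ 0.432.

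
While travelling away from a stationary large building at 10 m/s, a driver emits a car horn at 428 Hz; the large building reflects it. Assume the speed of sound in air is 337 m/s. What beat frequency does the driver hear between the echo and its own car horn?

24.7 Hz

The large building receives the sound from a moving source: f₁ = f₀ · v/(v + v_e) = 428 × 337/347 ≈ 415.7 Hz.
On the return leg the driver is a moving observer: f₂ = f₁ · (v − v_e)/v = 415.7 × 327/337 ≈ 403.3 Hz.
Beat against the emitted tone: |f₂ − f₀| = 2v_e·f₀/(v + v_e) = 2 × 10 × 428/347 ≈ 24.7 Hz.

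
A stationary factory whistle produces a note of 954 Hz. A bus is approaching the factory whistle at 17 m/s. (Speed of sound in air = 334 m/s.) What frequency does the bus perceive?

Only the observer moves, toward the source, so f' = f · (v + v_o)/v.
f' = 954 × (334 + 17)/334 = 954 × 351/334 ≈ 1003 Hz.

1003 Hz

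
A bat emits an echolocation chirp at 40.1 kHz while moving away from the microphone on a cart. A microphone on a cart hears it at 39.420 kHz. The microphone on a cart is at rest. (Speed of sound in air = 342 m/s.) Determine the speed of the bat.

f' = f · v/(v + v_s) ⇒ v_s = v · |1 − f/f'|.
v_s = 342 × |1 − 40.1/39.420| = 342 × 0.01725 ≈ 5.9 m/s.

5.9 m/s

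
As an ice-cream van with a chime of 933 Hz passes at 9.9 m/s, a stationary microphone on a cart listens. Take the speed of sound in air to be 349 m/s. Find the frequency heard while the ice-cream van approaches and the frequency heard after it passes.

Approaching: f₁ = f · v/(v − v_s) = 933 × 349/339.1 ≈ 960 Hz.
Receding: f₂ = f · v/(v + v_s) = 933 × 349/358.9 ≈ 907 Hz.

960 Hz approaching; 907 Hz receding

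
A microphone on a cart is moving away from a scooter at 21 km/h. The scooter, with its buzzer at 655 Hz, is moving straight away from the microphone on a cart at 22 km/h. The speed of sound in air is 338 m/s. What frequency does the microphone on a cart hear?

632 Hz

22 km/h = 6.111 m/s; 21 km/h = 5.833 m/s.
General Doppler shift: f' = f · (v − v_o)/(v + v_s).
f' = 655 × (338 − 5.833)/(338 + 6.111) = 655 × 332.17/344.11 ≈ 632 Hz.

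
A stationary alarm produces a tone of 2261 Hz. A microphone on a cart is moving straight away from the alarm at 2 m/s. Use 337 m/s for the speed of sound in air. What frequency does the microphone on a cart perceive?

2248 Hz

Only the observer moves, away from the source, so f' = f · (v − v_o)/v.
f' = 2261 × (337 − 2)/337 = 2261 × 335/337 ≈ 2248 Hz.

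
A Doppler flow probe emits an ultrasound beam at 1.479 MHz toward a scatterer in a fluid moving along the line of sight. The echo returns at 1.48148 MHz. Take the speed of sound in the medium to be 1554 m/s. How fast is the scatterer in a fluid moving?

Double Doppler shift off a moving reflector: f₂ = f₀ · (v + u)/(v − u) (u > 0 toward emitter).
Rearranging, u = v · (f₂ − f₀)/(f₂ + f₀) = 1554 × 0.00248/2.96048 ≈ 1.30 m/s.
So the scatterer in a fluid is moving at 1.30 m/s toward the emitter.

1.30 m/s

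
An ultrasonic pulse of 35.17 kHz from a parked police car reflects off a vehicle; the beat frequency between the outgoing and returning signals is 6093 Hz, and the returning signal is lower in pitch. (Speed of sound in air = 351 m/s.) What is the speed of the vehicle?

Double Doppler shift off a moving reflector: f₂ = f₀ · (v + u)/(v − u) (u > 0 toward emitter).
Returning signal is lower, so f₂ = f₀ − Δf = 35170 − 6093 = 29077 Hz.
Rearranging, u = v · (f₂ − f₀)/(f₂ + f₀) = 351 × -6093/64247 ≈ -33 m/s.
So the vehicle is moving at 33 m/s away from the emitter.

33 m/s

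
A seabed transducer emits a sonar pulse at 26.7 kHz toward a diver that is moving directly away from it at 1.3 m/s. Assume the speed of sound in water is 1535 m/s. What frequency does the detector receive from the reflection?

26.7 kHz

At the diver (a moving observer), f₁ = f₀ · (v − u)/v = 26.7 × 1533.7/1535 ≈ 26.7 kHz.
On reflection it acts as a source moving away from the stationary detector: f₂ = f₁ · v/(v + u) = 26.7 × 1535/1536.3 ≈ 26.7 kHz.
Equivalently f₂ = f₀ · (v − u)/(v + u).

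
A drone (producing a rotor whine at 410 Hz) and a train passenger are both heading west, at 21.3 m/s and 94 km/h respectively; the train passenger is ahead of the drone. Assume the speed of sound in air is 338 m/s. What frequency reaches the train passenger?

94 km/h = 26.11 m/s.
The train passenger is ahead, so the drone is moving toward it while the train passenger is moving away from the drone.
With source approaching and observer receding, f' = f · (v − v_o)/(v − v_s).
f' = 410 × (338 − 26.11)/(338 − 21.3) = 410 × 311.89/316.7 ≈ 404 Hz.

404 Hz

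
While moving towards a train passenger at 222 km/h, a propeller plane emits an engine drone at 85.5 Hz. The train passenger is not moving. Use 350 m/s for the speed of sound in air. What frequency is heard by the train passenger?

104 Hz

222 km/h = 61.67 m/s.
Moving source, stationary observer: f' = f · v/(v − v_s) since the source is approaching.
f' = 85.5 × 350/(350 − 61.67) = 85.5 × 350/288.3 ≈ 104 Hz.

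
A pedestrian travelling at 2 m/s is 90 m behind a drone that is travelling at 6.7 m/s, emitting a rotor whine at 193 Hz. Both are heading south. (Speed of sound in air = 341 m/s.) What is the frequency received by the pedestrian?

The pedestrian is behind, so the drone is moving away from it while the pedestrian is moving toward the drone.
Both move, so f' = f · (v + v_o)/(v + v_s).
f' = 193 × (341 + 2)/(341 + 6.7) = 193 × 343/347.7 ≈ 190 Hz.

190 Hz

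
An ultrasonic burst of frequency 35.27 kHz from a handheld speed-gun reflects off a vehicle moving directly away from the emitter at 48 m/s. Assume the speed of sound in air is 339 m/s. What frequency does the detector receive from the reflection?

The vehicle first receives the wave as a moving observer: f₁ = f₀ · (v − u)/v = 35.27 × (339 − 48)/339 ≈ 30.3 kHz.
On reflection it acts as a source moving away from the stationary detector: f₂ = f₁ · v/(v + u) = 30.3 × 339/387 ≈ 26.5 kHz.
Equivalently f₂ = f₀ · (v − u)/(v + u).

26.5 kHz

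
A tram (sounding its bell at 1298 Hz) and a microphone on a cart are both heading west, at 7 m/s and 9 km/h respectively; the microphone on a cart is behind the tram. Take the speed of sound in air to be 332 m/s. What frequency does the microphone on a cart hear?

9 km/h = 2.5 m/s.
The microphone on a cart is behind, so the tram is moving away from it while the microphone on a cart is moving toward the tram.
With source receding and observer approaching, f' = f · (v + v_o)/(v + v_s).
f' = 1298 × (332 + 2.5)/(332 + 7) = 1298 × 334.5/339 ≈ 1281 Hz.

1281 Hz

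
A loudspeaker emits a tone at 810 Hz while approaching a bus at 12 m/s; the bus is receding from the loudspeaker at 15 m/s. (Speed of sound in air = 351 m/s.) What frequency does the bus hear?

Both move, so f' = f · (v − v_o)/(v − v_s).
f' = 810 × (351 − 15)/(351 − 12) = 810 × 336/339 ≈ 803 Hz.

803 Hz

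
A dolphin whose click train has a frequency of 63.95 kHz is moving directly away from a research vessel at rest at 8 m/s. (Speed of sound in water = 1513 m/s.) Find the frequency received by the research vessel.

63.6 kHz

Moving source, stationary observer: f' = f · v/(v + v_s) since the source is receding.
f' = 63.95 × 1513/(1513 + 8) = 63.95 × 1513/1521 ≈ 63.6 kHz.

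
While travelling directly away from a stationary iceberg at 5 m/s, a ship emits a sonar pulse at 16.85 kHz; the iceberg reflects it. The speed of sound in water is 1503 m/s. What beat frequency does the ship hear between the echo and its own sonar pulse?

The iceberg receives the sound from a moving source: f₁ = f₀ · v/(v + v_e) = 16.85 × 1503/1508 ≈ 16.7941 kHz.
On the return leg the ship is a moving observer: f₂ = f₁ · (v − v_e)/v = 16.7941 × 1498/1503 ≈ 16.7383 kHz.
Beat against the emitted tone (with f₀ = 16850 Hz): |f₂ − f₀| = 2v_e·f₀/(v + v_e) = 2 × 5 × 16850/1508 ≈ 112 Hz.

112 Hz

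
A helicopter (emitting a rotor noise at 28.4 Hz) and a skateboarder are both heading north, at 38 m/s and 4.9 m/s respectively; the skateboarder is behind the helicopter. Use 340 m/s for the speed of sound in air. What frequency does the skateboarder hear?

25.9 Hz

The skateboarder is behind, so the helicopter is moving away from it while the skateboarder is moving toward the helicopter.
General Doppler shift: f' = f · (v + v_o)/(v + v_s).
f' = 28.4 × (340 + 4.9)/(340 + 38) = 28.4 × 344.9/378 ≈ 25.9 Hz.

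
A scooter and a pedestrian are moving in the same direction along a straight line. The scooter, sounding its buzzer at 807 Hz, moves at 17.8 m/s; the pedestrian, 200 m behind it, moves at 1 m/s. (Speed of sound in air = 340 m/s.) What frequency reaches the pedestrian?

The pedestrian is behind, so the scooter is moving away from it while the pedestrian is moving toward the scooter.
Both move, so f' = f · (v + v_o)/(v + v_s).
f' = 807 × (340 + 1)/(340 + 17.8) = 807 × 341/357.8 ≈ 769 Hz.

769 Hz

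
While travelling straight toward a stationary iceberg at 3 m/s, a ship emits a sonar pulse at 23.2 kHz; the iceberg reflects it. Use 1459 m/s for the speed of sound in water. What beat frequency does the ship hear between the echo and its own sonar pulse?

96 Hz

The iceberg receives the sound from a moving source: f₁ = f₀ · v/(v − v_e) = 23.2 × 1459/1456 ≈ 23.2478 kHz.
On the return leg the ship is a moving observer: f₂ = f₁ · (v + v_e)/v = 23.2478 × 1462/1459 ≈ 23.2956 kHz.
Equivalently f₂ = f₀ · (v + v_e)/(v − v_e).
Beat against the emitted tone (with f₀ = 23200 Hz): |f₂ − f₀| = 2v_e·f₀/(v − v_e) = 2 × 3 × 23200/1456 ≈ 96 Hz.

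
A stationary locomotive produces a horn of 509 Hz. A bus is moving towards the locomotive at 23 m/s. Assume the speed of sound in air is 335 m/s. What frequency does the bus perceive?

Moving observer, stationary source: f' = f · (v + v_o)/v.
f' = 509 × (335 + 23)/335 = 509 × 358/335 ≈ 544 Hz.

544 Hz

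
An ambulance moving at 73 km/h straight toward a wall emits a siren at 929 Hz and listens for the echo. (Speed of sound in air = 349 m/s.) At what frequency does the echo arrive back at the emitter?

73 km/h = 20.28 m/s.
The wall receives the sound from a moving source: f₁ = f₀ · v/(v − v_e) = 929 × 349/328.72 ≈ 986 Hz.
On the return leg the ambulance is a moving observer: f₂ = f₁ · (v + v_e)/v = 986 × 369.28/349 ≈ 1044 Hz.

1044 Hz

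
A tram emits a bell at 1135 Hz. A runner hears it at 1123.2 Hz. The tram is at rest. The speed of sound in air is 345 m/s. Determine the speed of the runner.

f' < f, so the runner is receding.
f' = f · (v − v_o)/v ⇒ v_o = v · |f'/f − 1|.
v_o = 345 × |1123.2/1135 − 1| = 345 × 0.0104 ≈ 3.6 m/s.

3.6 m/s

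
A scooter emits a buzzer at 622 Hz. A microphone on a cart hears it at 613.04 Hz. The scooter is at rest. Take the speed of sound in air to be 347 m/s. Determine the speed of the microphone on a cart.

5.0 m/s

f' < f, so the microphone on a cart is receding.
f' = f · (v − v_o)/v ⇒ v_o = v · |f'/f − 1|.
v_o = 347 × |613.04/622 − 1| = 347 × 0.01441 ≈ 5.0 m/s.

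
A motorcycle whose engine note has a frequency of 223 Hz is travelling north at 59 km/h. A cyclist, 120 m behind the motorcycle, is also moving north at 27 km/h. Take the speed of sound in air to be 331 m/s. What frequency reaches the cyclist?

217 Hz

59 km/h = 16.39 m/s; 27 km/h = 7.5 m/s.
The cyclist is behind, so the motorcycle is moving away from it while the cyclist is moving toward the motorcycle.
General Doppler shift: f' = f · (v + v_o)/(v + v_s).
f' = 223 × (331 + 7.5)/(331 + 16.39) = 223 × 338.5/347.39 ≈ 217 Hz.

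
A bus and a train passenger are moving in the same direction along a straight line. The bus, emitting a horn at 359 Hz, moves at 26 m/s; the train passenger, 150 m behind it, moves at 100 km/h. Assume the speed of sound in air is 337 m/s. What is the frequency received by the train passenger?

361 Hz

100 km/h = 27.78 m/s.
The train passenger is behind, so the bus is moving away from it while the train passenger is moving toward the bus.
General Doppler shift: f' = f · (v + v_o)/(v + v_s).
f' = 359 × (337 + 27.78)/(337 + 26) = 359 × 364.78/363 ≈ 361 Hz.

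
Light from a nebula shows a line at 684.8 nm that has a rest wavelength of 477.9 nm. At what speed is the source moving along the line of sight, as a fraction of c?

λ'/λ₀ = 1.4329 > 1 (redshift), so the source is receding.
λ'/λ₀ = √((1 + β)/(1 − β)) for a receding source ⇒ β = (r² − 1)/(r² + 1) with r = λ'/λ₀.
β = (2.0533 − 1)/(2.0533 + 1) ≈ 0.345.

0.345c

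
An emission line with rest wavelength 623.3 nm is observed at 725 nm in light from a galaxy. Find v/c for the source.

0.150c

λ'/λ₀ = 1.1632 > 1 (redshift), so the source is receding.
λ'/λ₀ = √((1 + β)/(1 − β)) for a receding source ⇒ β = (r² − 1)/(r² + 1) with r = λ'/λ₀.
β = (1.3530 − 1)/(1.3530 + 1) ≈ 0.150.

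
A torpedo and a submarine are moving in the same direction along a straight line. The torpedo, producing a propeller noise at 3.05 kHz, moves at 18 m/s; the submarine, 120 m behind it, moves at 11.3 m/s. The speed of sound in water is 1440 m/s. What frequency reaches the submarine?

3.04 kHz

The submarine is behind, so the torpedo is moving away from it while the submarine is moving toward the torpedo.
With source receding and observer approaching, f' = f · (v + v_o)/(v + v_s).
f' = 3.05 × (1440 + 11.3)/(1440 + 18) = 3.05 × 1451.3/1458 ≈ 3.04 kHz.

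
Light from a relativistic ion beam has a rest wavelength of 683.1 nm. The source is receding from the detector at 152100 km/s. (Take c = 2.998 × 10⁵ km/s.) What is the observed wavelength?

β = v/c = 152100/299800 = 0.5073.
Relativistic Doppler for wavelength: λ' = λ₀ · √((1 + β)/(1 − β)).
λ' = 683.1 × √(1.5073/0.4927) = 683.1 × 1.74917 ≈ 1194.9 nm.

1194.9 nm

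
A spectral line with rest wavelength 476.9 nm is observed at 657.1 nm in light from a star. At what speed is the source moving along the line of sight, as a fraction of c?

0.310c

λ'/λ₀ = 1.3779 > 1 (redshift), so the source is receding.
λ'/λ₀ = √((1 + β)/(1 − β)) for a receding source ⇒ β = (r² − 1)/(r² + 1) with r = λ'/λ₀.
β = (1.8985 − 1)/(1.8985 + 1) ≈ 0.310.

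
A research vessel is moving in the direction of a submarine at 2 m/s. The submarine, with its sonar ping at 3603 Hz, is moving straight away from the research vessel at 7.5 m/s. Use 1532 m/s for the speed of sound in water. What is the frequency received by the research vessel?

3590 Hz

With source receding and observer approaching, f' = f · (v + v_o)/(v + v_s).
f' = 3603 × (1532 + 2)/(1532 + 7.5) = 3603 × 1534/1539.5 ≈ 3590 Hz.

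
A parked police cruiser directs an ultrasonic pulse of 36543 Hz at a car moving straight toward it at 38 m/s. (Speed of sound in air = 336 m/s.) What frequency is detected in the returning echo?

45863 Hz

At the car (a moving observer), f₁ = f₀ · (v + u)/v = 36543 × 374/336 ≈ 40676 Hz.
On reflection it acts as a source moving toward the stationary detector: f₂ = f₁ · v/(v − u) = 40676 × 336/298 ≈ 45863 Hz.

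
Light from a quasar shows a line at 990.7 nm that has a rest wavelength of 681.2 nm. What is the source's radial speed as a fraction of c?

λ'/λ₀ = 1.4543 > 1 (redshift), so the source is receding.
λ'/λ₀ = √((1 + β)/(1 − β)) for a receding source ⇒ β = (r² − 1)/(r² + 1) with r = λ'/λ₀.
β = (2.1151 − 1)/(2.1151 + 1) ≈ 0.358.

0.358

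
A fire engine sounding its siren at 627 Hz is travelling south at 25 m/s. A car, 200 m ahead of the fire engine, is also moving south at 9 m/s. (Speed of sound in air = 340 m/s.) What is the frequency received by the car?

659 Hz

The car is ahead, so the fire engine is moving toward it while the car is moving away from the fire engine.
General Doppler shift: f' = f · (v − v_o)/(v − v_s).
f' = 627 × (340 − 9)/(340 − 25) = 627 × 331/315 ≈ 659 Hz.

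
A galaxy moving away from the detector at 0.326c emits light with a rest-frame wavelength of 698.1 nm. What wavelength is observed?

Relativistic Doppler for wavelength: λ' = λ₀ · √((1 + β)/(1 − β)).
λ' = 698.1 × √(1.3260/0.6740) = 698.1 × 1.40263 ≈ 979.2 nm.

979.2 nm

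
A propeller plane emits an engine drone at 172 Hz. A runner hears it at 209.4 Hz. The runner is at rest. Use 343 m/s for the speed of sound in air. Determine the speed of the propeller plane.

61 m/s

f' > f, so the propeller plane is approaching.
f' = f · v/(v − v_s) ⇒ v_s = v · |1 − f/f'|.
v_s = 343 × |1 − 172/209.4| = 343 × 0.1786 ≈ 61 m/s.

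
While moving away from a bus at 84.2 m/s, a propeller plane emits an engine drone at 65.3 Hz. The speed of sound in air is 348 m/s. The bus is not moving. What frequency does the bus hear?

Only the source moves, away from the listener, so f' = f · v/(v + v_s).
f' = 65.3 × 348/(348 + 84.2) = 65.3 × 348/432.2 ≈ 52.6 Hz.

52.6 Hz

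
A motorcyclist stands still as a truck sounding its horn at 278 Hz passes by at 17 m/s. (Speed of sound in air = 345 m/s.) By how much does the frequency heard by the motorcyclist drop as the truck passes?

27.5 Hz

Approaching: f₁ = f · v/(v − v_s) = 278 × 345/328 ≈ 292.4 Hz.
Receding: f₂ = f · v/(v + v_s) = 278 × 345/362 ≈ 264.9 Hz.
Drop: f₁ − f₂ = 2f·v·v_s/(v² − v_s²) = 2 × 278 × 345 × 17/(345² − 17²) ≈ 27.5 Hz.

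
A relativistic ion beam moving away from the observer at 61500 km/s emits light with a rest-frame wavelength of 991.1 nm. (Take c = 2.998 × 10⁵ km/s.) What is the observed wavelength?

1220.4 nm

β = v/c = 61500/299800 = 0.2051.
Relativistic Doppler for wavelength: λ' = λ₀ · √((1 + β)/(1 − β)).
λ' = 991.1 × √(1.2051/0.7949) = 991.1 × 1.23132 ≈ 1220.4 nm.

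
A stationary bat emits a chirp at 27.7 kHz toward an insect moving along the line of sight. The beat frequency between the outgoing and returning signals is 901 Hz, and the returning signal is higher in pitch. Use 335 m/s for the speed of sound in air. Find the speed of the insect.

5.4 m/s

Double Doppler shift off a moving reflector: f₂ = f₀ · (v + u)/(v − u) (u > 0 toward emitter).
Returning signal is higher, so f₂ = f₀ + Δf = 27700 + 901 = 28601 Hz.
Rearranging, u = v · (f₂ − f₀)/(f₂ + f₀) = 335 × 901/56301 ≈ 5.4 m/s.
So the insect is moving at 5.4 m/s toward the emitter.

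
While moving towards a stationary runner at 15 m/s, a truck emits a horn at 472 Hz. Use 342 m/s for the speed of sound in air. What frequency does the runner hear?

494 Hz

Moving source, stationary observer: f' = f · v/(v − v_s) since the source is approaching.
f' = 472 × 342/(342 − 15) = 472 × 342/327 ≈ 494 Hz.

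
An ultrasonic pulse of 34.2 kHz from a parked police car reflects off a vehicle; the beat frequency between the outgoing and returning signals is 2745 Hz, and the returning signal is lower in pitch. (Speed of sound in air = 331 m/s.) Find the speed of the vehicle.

Double Doppler shift off a moving reflector: f₂ = f₀ · (v + u)/(v − u) (u > 0 toward emitter).
Returning signal is lower, so f₂ = f₀ − Δf = 34200 − 2745 = 31455 Hz.
Rearranging, u = v · (f₂ − f₀)/(f₂ + f₀) = 331 × -2745/65655 ≈ -13.8 m/s.
So the vehicle is moving at 13.8 m/s away from the emitter.

13.8 m/s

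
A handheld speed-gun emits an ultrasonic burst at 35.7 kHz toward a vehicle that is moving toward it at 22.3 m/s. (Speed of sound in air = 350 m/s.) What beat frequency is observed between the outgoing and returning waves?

4859 Hz

The vehicle first receives the wave as a moving observer: f₁ = f₀ · (v + u)/v = 35.7 × (350 + 22.3)/350 ≈ 37.97 kHz.
The reflection then acts as a moving source: f₂ = f₁ · v/(v − u) ≈ 40.56 kHz.
Beat frequency (with f₀ = 35700 Hz): |f₂ − f₀| = 2u·f₀/(v − u) = 2 × 22.3 × 35700/327.7 ≈ 4859 Hz.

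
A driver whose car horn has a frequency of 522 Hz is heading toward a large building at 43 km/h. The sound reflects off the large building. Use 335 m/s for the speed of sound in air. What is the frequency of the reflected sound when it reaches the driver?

561 Hz

43 km/h = 11.94 m/s.
The large building receives the sound from a moving source: f₁ = f₀ · v/(v − v_e) = 522 × 335/323.06 ≈ 541 Hz.
On the return leg the driver is a moving observer: f₂ = f₁ · (v + v_e)/v = 541 × 346.94/335 ≈ 561 Hz.
Equivalently f₂ = f₀ · (v + v_e)/(v − v_e).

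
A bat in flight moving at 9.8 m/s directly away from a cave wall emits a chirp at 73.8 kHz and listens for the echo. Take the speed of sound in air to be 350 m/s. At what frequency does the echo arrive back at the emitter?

The cave wall receives the sound from a moving source: f₁ = f₀ · v/(v + v_e) = 73.8 × 350/359.8 ≈ 71.8 kHz.
On the return leg the bat in flight is a moving observer: f₂ = f₁ · (v − v_e)/v = 71.8 × 340.2/350 ≈ 69.8 kHz.
Equivalently f₂ = f₀ · (v − v_e)/(v + v_e).

69.8 kHz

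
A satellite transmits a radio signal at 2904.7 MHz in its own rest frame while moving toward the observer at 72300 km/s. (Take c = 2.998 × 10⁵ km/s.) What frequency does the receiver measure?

3714.8 MHz

β = v/c = 72300/299800 = 0.2412.
Relativistic Doppler for frequency: f' = f₀ · √((1 + β)/(1 − β)).
f' = 2904.7 × √(1.2412/0.7588) = 2904.7 × 1.27891 ≈ 3714.8 MHz.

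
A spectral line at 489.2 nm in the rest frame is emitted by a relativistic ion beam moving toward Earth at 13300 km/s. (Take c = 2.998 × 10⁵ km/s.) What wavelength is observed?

468.0 nm

β = v/c = 13300/299800 = 0.0444.
Relativistic Doppler for wavelength: λ' = λ₀ · √((1 − β)/(1 + β)).
λ' = 489.2 × √(0.9556/1.0444) = 489.2 × 0.95658 ≈ 468.0 nm.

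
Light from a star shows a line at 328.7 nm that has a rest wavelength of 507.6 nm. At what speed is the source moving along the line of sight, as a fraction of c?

λ'/λ₀ = 0.6476 < 1 (blueshift), so the source is approaching.
λ'/λ₀ = √((1 − β)/(1 + β)) for an approaching source ⇒ β = (1 − r²)/(1 + r²) with r = λ'/λ₀.
β = (1 − 0.4193)/(1 + 0.4193) ≈ 0.409.

0.409c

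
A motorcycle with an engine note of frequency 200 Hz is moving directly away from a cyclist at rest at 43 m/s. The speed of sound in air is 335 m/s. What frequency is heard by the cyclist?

Only the source moves, away from the listener, so f' = f · v/(v + v_s).
f' = 200 × 335/(335 + 43) = 200 × 335/378 ≈ 177 Hz.

177 Hz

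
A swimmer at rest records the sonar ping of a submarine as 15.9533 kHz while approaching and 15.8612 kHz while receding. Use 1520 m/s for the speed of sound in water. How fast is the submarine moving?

f₁/f₂ = (v + v_s)/(v − v_s), so v_s = v · (f₁ − f₂)/(f₁ + f₂).
v_s = 1520 × (15.9533 − 15.8612)/(15.9533 + 15.8612) = 1520 × 0.0921/31.8145 ≈ 4.4 m/s.

4.4 m/s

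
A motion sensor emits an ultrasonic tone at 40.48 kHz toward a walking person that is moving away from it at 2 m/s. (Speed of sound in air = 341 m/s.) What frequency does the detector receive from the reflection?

At the walking person (a moving observer), f₁ = f₀ · (v − u)/v = 40.48 × 339/341 ≈ 40.2 kHz.
The reflection then acts as a moving source: f₂ = f₁ · v/(v + u) ≈ 40.0 kHz.
Equivalently f₂ = f₀ · (v − u)/(v + u).

40.0 kHz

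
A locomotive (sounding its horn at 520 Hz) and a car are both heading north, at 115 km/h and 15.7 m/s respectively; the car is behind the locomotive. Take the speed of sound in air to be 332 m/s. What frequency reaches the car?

497 Hz

115 km/h = 31.94 m/s.
The car is behind, so the locomotive is moving away from it while the car is moving toward the locomotive.
Both move, so f' = f · (v + v_o)/(v + v_s).
f' = 520 × (332 + 15.7)/(332 + 31.94) = 520 × 347.7/363.94 ≈ 497 Hz.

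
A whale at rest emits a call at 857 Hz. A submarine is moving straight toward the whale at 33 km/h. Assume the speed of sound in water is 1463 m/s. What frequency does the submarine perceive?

33 km/h = 9.167 m/s.
Only the observer moves, toward the source, so f' = f · (v + v_o)/v.
f' = 857 × (1463 + 9.167)/1463 = 857 × 1472.2/1463 ≈ 862 Hz.

862 Hz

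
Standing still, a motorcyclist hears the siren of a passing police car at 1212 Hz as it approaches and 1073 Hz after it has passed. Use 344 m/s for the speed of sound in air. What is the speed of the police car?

f₁/f₂ = (v + v_s)/(v − v_s), so v_s = v · (f₁ − f₂)/(f₁ + f₂).
v_s = 344 × (1212 − 1073)/(1212 + 1073) = 344 × 139/2285 ≈ 20.9 m/s.

20.9 m/s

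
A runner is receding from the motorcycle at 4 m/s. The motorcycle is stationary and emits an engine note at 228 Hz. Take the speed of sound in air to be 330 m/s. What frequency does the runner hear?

Only the observer moves, away from the source, so f' = f · (v − v_o)/v.
f' = 228 × (330 − 4)/330 = 228 × 326/330 ≈ 225 Hz.

225 Hz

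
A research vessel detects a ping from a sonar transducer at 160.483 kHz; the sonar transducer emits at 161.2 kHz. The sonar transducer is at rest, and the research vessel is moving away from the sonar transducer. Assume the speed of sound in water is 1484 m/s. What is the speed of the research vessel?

f' = f · (v − v_o)/v ⇒ v_o = v · |f'/f − 1|.
v_o = 1484 × |160.483/161.2 − 1| = 1484 × 0.004448 ≈ 6.6 m/s.

6.6 m/s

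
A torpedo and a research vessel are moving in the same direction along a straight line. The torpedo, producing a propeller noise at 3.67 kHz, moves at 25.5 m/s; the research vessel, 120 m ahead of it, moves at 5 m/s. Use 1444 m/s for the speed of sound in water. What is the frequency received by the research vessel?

The research vessel is ahead, so the torpedo is moving toward it while the research vessel is moving away from the torpedo.
With source approaching and observer receding, f' = f · (v − v_o)/(v − v_s).
f' = 3.67 × (1444 − 5)/(1444 − 25.5) = 3.67 × 1439/1418.5 ≈ 3.72 kHz.

3.72 kHz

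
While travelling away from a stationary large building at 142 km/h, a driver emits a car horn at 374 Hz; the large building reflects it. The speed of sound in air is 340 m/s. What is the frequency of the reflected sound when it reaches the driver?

142 km/h = 39.44 m/s.
The large building receives the sound from a moving source: f₁ = f₀ · v/(v + v_e) = 374 × 340/379.44 ≈ 335 Hz.
On the return leg the driver is a moving observer: f₂ = f₁ · (v − v_e)/v = 335 × 300.56/340 ≈ 296 Hz.
Equivalently f₂ = f₀ · (v − v_e)/(v + v_e).

296 Hz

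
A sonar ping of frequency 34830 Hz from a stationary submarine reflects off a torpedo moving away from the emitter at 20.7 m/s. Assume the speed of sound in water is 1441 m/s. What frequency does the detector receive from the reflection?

33844 Hz

At the torpedo (a moving observer), f₁ = f₀ · (v − u)/v = 34830 × 1420.3/1441 ≈ 34330 Hz.
On reflection it acts as a source moving away from the stationary detector: f₂ = f₁ · v/(v + u) = 34330 × 1441/1461.7 ≈ 33844 Hz.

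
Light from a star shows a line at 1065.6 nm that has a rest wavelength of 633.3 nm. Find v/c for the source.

λ'/λ₀ = 1.6826 > 1 (redshift), so the source is receding.
λ'/λ₀ = √((1 + β)/(1 − β)) for a receding source ⇒ β = (r² − 1)/(r² + 1) with r = λ'/λ₀.
β = (2.8312 − 1)/(2.8312 + 1) ≈ 0.478.

0.478c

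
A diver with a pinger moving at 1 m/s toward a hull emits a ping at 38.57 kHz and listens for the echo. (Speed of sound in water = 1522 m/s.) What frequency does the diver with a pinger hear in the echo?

38.6 kHz

The hull receives the sound from a moving source: f₁ = f₀ · v/(v − v_e) = 38.57 × 1522/1521 ≈ 38.6 kHz.
On the return leg the diver with a pinger is a moving observer: f₂ = f₁ · (v + v_e)/v = 38.6 × 1523/1522 ≈ 38.6 kHz.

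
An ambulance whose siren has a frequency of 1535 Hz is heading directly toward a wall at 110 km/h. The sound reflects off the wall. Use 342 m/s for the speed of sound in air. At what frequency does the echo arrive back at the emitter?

110 km/h = 30.56 m/s.
The wall receives the sound from a moving source: f₁ = f₀ · v/(v − v_e) = 1535 × 342/311.44 ≈ 1686 Hz.
On the return leg the ambulance is a moving observer: f₂ = f₁ · (v + v_e)/v = 1686 × 372.56/342 ≈ 1836 Hz.

1836 Hz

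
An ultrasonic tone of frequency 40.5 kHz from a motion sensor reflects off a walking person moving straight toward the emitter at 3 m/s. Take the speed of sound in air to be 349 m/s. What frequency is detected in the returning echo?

41.2 kHz

At the walking person (a moving observer), f₁ = f₀ · (v + u)/v = 40.5 × 352/349 ≈ 40.8 kHz.
On reflection it acts as a source moving toward the stationary detector: f₂ = f₁ · v/(v − u) = 40.8 × 349/346 ≈ 41.2 kHz.
Equivalently f₂ = f₀ · (v + u)/(v − u).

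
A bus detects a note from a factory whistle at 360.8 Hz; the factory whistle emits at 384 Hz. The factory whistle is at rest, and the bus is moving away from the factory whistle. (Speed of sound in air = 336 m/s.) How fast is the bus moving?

f' = f · (v − v_o)/v ⇒ v_o = v · |f'/f − 1|.
v_o = 336 × |360.8/384 − 1| = 336 × 0.06042 ≈ 20.3 m/s.

20.3 m/s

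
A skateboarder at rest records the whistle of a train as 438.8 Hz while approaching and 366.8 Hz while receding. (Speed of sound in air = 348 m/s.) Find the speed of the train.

f₁/f₂ = (v + v_s)/(v − v_s), so v_s = v · (f₁ − f₂)/(f₁ + f₂).
v_s = 348 × (438.8 − 366.8)/(438.8 + 366.8) = 348 × 72.0/805.6 ≈ 31 m/s.

31 m/s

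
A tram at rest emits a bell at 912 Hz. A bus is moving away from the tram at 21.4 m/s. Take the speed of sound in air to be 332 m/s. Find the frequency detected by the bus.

853 Hz

Moving observer, stationary source: f' = f · (v − v_o)/v.
f' = 912 × (332 − 21.4)/332 = 912 × 310.6/332 ≈ 853 Hz.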